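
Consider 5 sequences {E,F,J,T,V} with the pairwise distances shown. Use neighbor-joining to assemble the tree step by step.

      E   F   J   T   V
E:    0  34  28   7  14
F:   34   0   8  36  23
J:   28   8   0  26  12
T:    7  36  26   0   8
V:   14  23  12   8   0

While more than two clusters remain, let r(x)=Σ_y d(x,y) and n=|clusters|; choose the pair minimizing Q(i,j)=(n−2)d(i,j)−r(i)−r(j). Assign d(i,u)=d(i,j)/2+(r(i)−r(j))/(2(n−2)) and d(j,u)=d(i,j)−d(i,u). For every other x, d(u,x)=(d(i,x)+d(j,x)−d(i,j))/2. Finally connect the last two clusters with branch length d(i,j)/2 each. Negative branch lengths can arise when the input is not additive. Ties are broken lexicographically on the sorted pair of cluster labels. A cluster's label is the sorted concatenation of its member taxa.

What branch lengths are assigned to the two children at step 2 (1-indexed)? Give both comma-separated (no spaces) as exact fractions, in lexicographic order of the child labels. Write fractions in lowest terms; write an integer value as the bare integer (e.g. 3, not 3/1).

step 1: merge (F,J) at d=8, Q=-151; branch lengths F→17/2, J→-1/2; new cluster FJ
  updated: d(E,FJ)=27, d(FJ,T)=27, d(FJ,V)=27/2
step 2: merge (E,T) at d=7, Q=-76; branch lengths E→5, T→2; new cluster ET
  updated: d(ET,FJ)=47/2, d(ET,V)=15/2
step 3: merge (ET,FJ) at d=47/2, Q=-89/2; branch lengths ET→35/4, FJ→59/4; new cluster EFJT
  updated: d(EFJT,V)=-5/4
step 4: merge (EFJT,V) at d=-5/4; branch lengths EFJT→-5/8, V→-5/8; new cluster EFJTV
final tree: (((E:5,T:2):35/4,(F:17/2,J:-1/2):59/4):-5/8,V:-5/8)
total length: 149/4

5,2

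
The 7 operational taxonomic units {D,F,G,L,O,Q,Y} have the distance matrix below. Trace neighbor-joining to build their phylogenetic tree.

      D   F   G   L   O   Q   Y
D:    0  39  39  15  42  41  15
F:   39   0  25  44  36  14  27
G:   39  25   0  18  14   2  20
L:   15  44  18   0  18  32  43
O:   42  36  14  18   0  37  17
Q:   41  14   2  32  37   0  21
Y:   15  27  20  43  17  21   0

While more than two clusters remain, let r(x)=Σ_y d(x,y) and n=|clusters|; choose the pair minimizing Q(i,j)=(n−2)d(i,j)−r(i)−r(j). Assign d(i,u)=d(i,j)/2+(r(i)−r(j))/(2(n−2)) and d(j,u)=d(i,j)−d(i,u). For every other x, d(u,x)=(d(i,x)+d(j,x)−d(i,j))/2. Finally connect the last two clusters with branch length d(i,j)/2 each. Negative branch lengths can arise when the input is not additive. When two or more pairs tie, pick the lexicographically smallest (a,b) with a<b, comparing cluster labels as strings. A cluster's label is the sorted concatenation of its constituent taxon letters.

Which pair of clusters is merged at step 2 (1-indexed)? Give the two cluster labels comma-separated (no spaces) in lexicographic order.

step 1: merge (D,L) at d=15, Q=-286; branch lengths D→48/5, L→27/5; new cluster DL
  updated: d(DL,F)=34, d(DL,G)=21, d(DL,O)=45/2, d(DL,Q)=29, d(DL,Y)=43/2
step 2: merge (F,Q) at d=14, Q=-183; branch lengths F→89/8, Q→23/8; new cluster FQ
  updated: d(DL,FQ)=49/2, d(FQ,G)=13/2, d(FQ,O)=59/2, d(FQ,Y)=17
step 3: merge (FQ,G) at d=13/2, Q=-239/2; branch lengths FQ→71/12, G→7/12; new cluster FGQ
  updated: d(DL,FGQ)=39/2, d(FGQ,O)=37/2, d(FGQ,Y)=61/4
step 4: merge (DL,FGQ) at d=39/2, Q=-311/4; branch lengths DL→197/16, FGQ→115/16; new cluster DFGLQ
  updated: d(DFGLQ,O)=43/4, d(DFGLQ,Y)=69/8
step 5: merge (DFGLQ,O) at d=43/4, Q=-291/8; branch lengths DFGLQ→19/16, O→153/16; new cluster DFGLOQ
  updated: d(DFGLOQ,Y)=119/16
step 6: merge (DFGLOQ,Y) at d=119/16; branch lengths DFGLOQ→119/32, Y→119/32; new cluster DFGLOQY
final tree: ((((D:48/5,L:27/5):197/16,((F:89/8,Q:23/8):71/12,G:7/12):115/16):19/16,O:153/16):119/32,Y:119/32)
total length: 1171/16

F,Q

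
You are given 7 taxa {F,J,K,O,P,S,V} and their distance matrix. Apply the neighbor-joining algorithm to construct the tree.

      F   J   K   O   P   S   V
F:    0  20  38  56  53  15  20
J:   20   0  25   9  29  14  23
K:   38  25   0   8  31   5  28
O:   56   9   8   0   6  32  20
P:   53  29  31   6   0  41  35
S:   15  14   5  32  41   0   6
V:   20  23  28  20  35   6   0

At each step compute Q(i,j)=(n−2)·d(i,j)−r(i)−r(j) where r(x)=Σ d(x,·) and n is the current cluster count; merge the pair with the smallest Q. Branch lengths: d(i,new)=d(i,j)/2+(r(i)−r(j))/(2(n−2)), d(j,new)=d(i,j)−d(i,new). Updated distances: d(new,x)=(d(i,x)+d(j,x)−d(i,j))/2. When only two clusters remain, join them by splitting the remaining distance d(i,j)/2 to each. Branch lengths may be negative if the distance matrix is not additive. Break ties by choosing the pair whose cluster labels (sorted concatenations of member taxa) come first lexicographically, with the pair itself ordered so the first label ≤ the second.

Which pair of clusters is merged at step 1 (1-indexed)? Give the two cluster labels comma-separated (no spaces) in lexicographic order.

step 1: merge (O,P) at d=6, Q=-296; branch lengths O→-17/5, P→47/5; new cluster OP
  updated: d(F,OP)=103/2, d(J,OP)=16, d(K,OP)=33/2, d(OP,S)=67/2, d(OP,V)=49/2
step 2: merge (K,OP) at d=33/2, Q=-377/2; branch lengths K→73/16, OP→191/16; new cluster KOP
  updated: d(F,KOP)=73/2, d(J,KOP)=49/4, d(KOP,S)=11, d(KOP,V)=18
step 3: merge (J,KOP) at d=49/4, Q=-441/4; branch lengths J→113/24, KOP→181/24; new cluster JKOP
  updated: d(F,JKOP)=177/8, d(JKOP,S)=51/8, d(JKOP,V)=115/8
step 4: merge (F,V) at d=20, Q=-115/2; branch lengths F→227/16, V→93/16; new cluster FV
  updated: d(FV,JKOP)=33/4, d(FV,S)=1/2
step 5: merge (FV,JKOP) at d=33/4, Q=-121/8; branch lengths FV→19/16, JKOP→113/16; new cluster FJKOPV
  updated: d(FJKOPV,S)=-11/16
step 6: merge (FJKOPV,S) at d=-11/16; branch lengths FJKOPV→-11/32, S→-11/32; new cluster FJKOPSV
final tree: (((F:227/16,V:93/16):19/16,(J:113/24,(K:73/16,(O:-17/5,P:47/5):191/16):181/24):113/16):-11/32,S:-11/32)
total length: 997/16

O,P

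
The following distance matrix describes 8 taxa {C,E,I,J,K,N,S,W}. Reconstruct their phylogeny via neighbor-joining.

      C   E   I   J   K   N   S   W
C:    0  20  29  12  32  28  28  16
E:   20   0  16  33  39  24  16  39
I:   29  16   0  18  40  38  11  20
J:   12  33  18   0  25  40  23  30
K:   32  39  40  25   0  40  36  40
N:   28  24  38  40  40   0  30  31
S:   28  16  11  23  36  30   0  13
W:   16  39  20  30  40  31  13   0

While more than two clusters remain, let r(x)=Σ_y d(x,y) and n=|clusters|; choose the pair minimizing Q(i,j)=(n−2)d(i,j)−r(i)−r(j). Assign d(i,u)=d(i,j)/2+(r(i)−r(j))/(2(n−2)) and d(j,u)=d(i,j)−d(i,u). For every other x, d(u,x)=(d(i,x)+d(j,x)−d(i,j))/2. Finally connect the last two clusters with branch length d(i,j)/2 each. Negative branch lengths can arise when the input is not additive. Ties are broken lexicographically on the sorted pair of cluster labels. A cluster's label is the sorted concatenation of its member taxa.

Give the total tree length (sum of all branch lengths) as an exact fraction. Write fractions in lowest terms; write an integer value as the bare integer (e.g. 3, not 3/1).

step 1: merge (J,K) at d=25, Q=-283; branch lengths J→79/12, K→221/12; new cluster JK
  updated: d(C,JK)=19/2, d(E,JK)=47/2, d(I,JK)=33/2, d(JK,N)=55/2, d(JK,S)=17, d(JK,W)=45/2
step 2: merge (C,JK) at d=19/2, Q=-399/2; branch lengths C→123/20, JK→67/20; new cluster CJK
  updated: d(CJK,E)=17, d(CJK,I)=18, d(CJK,N)=23, d(CJK,S)=71/4, d(CJK,W)=29/2
step 3: merge (E,N) at d=24, Q=-162; branch lengths E→31/4, N→65/4; new cluster EN
  updated: d(CJK,EN)=8, d(EN,I)=15, d(EN,S)=11, d(EN,W)=23
step 4: merge (CJK,EN) at d=8, Q=-365/4; branch lengths CJK→101/24, EN→91/24; new cluster CEJKN
  updated: d(CEJKN,I)=25/2, d(CEJKN,S)=83/8, d(CEJKN,W)=59/4
step 5: merge (CEJKN,I) at d=25/2, Q=-449/8; branch lengths CEJKN→153/32, I→247/32; new cluster CEIJKN
  updated: d(CEIJKN,S)=71/16, d(CEIJKN,W)=89/8
step 6: merge (CEIJKN,S) at d=71/16, Q=-457/16; branch lengths CEIJKN→41/32, S→101/32; new cluster CEIJKNS
  updated: d(CEIJKNS,W)=315/32
step 7: merge (CEIJKNS,W) at d=315/32; branch lengths CEIJKNS→315/64, W→315/64; new cluster CEIJKNSW
final tree: (((((C:123/20,(J:79/12,K:221/12):67/20):101/24,(E:31/4,N:65/4):91/24):153/32,I:247/32):41/32,S:101/32):315/64,W:315/64)
total length: 2985/32

2985/32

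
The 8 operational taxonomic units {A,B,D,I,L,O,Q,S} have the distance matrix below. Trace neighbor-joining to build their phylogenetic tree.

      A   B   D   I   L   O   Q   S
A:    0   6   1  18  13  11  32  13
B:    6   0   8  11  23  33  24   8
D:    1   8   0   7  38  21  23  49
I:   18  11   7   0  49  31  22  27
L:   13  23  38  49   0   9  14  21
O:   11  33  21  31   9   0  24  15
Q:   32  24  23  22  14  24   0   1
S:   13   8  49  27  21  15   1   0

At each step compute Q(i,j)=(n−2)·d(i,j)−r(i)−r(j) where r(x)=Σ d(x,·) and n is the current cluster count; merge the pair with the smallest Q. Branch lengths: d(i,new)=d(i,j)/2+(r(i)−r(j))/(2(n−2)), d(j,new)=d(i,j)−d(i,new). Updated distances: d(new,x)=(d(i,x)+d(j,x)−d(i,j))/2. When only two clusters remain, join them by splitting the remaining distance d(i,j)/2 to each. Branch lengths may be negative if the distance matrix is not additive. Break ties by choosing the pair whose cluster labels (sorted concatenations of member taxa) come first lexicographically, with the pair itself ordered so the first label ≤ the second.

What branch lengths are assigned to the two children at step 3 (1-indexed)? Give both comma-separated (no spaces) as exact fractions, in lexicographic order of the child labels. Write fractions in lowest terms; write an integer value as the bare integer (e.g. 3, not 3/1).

step 1: merge (D,I) at d=7, Q=-270; branch lengths D→2, I→5; new cluster DI
  updated: d(A,DI)=6, d(B,DI)=6, d(DI,L)=40, d(DI,O)=45/2, d(DI,Q)=19, d(DI,S)=69/2
step 2: merge (Q,S) at d=1, Q=-403/2; branch lengths Q→53/20, S→-33/20; new cluster QS
  updated: d(A,QS)=22, d(B,QS)=31/2, d(DI,QS)=105/4, d(L,QS)=17, d(O,QS)=19
step 3: merge (L,O) at d=9, Q=-321/2; branch lengths L→87/16, O→57/16; new cluster LO
  updated: d(A,LO)=15/2, d(B,LO)=47/2, d(DI,LO)=107/4, d(LO,QS)=27/2
step 4: merge (LO,QS) at d=27/2, Q=-108; branch lengths LO→23/4, QS→31/4; new cluster LOQS
  updated: d(A,LOQS)=8, d(B,LOQS)=51/4, d(DI,LOQS)=79/4
step 5: merge (A,LOQS) at d=8, Q=-89/2; branch lengths A→-9/8, LOQS→73/8; new cluster ALOQS
  updated: d(ALOQS,B)=43/8, d(ALOQS,DI)=71/8
step 6: merge (ALOQS,B) at d=43/8, Q=-81/4; branch lengths ALOQS→33/8, B→5/4; new cluster ABLOQS
  updated: d(ABLOQS,DI)=19/4
step 7: merge (ABLOQS,DI) at d=19/4; branch lengths ABLOQS→19/8, DI→19/8; new cluster ABDILOQS
final tree: (((A:-9/8,((L:87/16,O:57/16):23/4,(Q:53/20,S:-33/20):31/4):73/8):33/8,B:5/4):19/8,(D:2,I:5):19/8)
total length: 389/8

87/16,57/16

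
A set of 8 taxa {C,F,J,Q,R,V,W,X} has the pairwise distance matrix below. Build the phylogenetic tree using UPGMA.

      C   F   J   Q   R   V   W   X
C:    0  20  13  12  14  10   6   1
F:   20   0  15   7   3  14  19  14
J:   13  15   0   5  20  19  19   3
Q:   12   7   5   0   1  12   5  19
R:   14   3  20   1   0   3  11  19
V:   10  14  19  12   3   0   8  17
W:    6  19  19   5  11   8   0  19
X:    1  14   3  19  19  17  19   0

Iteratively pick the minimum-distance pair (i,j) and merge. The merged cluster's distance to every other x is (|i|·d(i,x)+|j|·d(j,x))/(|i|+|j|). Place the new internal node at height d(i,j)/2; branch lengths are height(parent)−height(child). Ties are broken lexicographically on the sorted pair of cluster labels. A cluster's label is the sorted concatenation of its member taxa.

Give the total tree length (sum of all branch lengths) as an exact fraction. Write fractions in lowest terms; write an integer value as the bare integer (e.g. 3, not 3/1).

step 1: merge (C,X) at d=1; branch lengths C→1/2, X→1/2; new cluster CX
  updated: d(CX,F)=17, d(CX,J)=8, d(CX,Q)=31/2, d(CX,R)=33/2, d(CX,V)=27/2, d(CX,W)=25/2
step 2: merge (Q,R) at d=1; branch lengths Q→1/2, R→1/2; new cluster QR
  updated: d(CX,QR)=16, d(F,QR)=5, d(J,QR)=25/2, d(QR,V)=15/2, d(QR,W)=8
step 3: merge (F,QR) at d=5; branch lengths F→5/2, QR→2; new cluster FQR
  updated: d(CX,FQR)=49/3, d(FQR,J)=40/3, d(FQR,V)=29/3, d(FQR,W)=35/3
step 4: merge (CX,J) at d=8; branch lengths CX→7/2, J→4; new cluster CJX
  updated: d(CJX,FQR)=46/3, d(CJX,V)=46/3, d(CJX,W)=44/3
step 5: merge (V,W) at d=8; branch lengths V→4, W→4; new cluster VW
  updated: d(CJX,VW)=15, d(FQR,VW)=32/3
step 6: merge (FQR,VW) at d=32/3; branch lengths FQR→17/6, VW→4/3; new cluster FQRVW
  updated: d(CJX,FQRVW)=76/5
step 7: merge (CJX,FQRVW) at d=76/5; branch lengths CJX→18/5, FQRVW→34/15; new cluster CFJQRVWX
final tree: (((C:1/2,X:1/2):7/2,J:4):18/5,((F:5/2,(Q:1/2,R:1/2):2):17/6,(V:4,W:4):4/3):34/15)
total length: 961/30

961/30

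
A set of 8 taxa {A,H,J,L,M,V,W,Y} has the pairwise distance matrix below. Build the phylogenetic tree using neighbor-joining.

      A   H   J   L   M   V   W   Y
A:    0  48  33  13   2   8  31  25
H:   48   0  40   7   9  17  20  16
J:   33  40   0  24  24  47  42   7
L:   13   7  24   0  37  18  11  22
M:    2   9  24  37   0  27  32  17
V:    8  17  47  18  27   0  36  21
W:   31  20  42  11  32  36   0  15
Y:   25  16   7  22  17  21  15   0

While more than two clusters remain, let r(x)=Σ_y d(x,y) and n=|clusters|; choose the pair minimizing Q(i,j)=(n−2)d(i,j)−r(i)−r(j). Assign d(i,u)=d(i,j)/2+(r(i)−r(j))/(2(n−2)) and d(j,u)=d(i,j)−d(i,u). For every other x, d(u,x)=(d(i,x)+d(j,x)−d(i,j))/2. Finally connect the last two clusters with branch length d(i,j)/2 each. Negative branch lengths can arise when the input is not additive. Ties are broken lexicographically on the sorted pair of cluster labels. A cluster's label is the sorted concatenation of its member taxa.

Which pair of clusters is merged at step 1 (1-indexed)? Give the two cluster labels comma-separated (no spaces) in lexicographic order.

J,Y

1. join J+Y (d=7, Q=-298) ⇒ JY; edges |J|=34/3, |Y|=-13/3
  updated: d(A,JY)=51/2, d(H,JY)=49/2, d(JY,L)=39/2, d(JY,M)=17, d(JY,V)=61/2, d(JY,W)=25
2. join A+M (d=2, Q=-483/2) ⇒ AM; edges |A|=27/20, |M|=13/20
  updated: d(AM,H)=55/2, d(AM,JY)=81/4, d(AM,L)=24, d(AM,V)=33/2, d(AM,W)=61/2
3. join AM+V (d=33/2, Q=-683/4) ⇒ AMV; edges |AM|=267/32, |V|=261/32
  updated: d(AMV,H)=14, d(AMV,JY)=137/8, d(AMV,L)=51/4, d(AMV,W)=25
4. join AMV+JY (d=137/8, Q=-829/8) ⇒ AJMVY; edges |AMV|=91/16, |JY|=183/16
  updated: d(AJMVY,H)=171/16, d(AJMVY,L)=121/16, d(AJMVY,W)=263/16
5. join AJMVY+H (d=171/16, Q=-51) ⇒ AHJMVY; edges |AJMVY|=147/32, |H|=195/32
  updated: d(AHJMVY,L)=31/16, d(AHJMVY,W)=103/8
6. join AHJMVY+L (d=31/16, Q=-413/16) ⇒ AHJLMVY; edges |AHJMVY|=61/32, |L|=1/32
  updated: d(AHJLMVY,W)=351/32
7. join AHJLMVY+W (d=351/32) ⇒ AHJLMVWY; edges |AHJLMVY|=351/64, |W|=351/64
final tree: ((((((A:27/20,M:13/20):267/32,V:261/32):91/16,(J:34/3,Y:-13/3):183/16):147/32,H:195/32):61/32,L:1/32):351/64,W:351/64)
total length: 2119/32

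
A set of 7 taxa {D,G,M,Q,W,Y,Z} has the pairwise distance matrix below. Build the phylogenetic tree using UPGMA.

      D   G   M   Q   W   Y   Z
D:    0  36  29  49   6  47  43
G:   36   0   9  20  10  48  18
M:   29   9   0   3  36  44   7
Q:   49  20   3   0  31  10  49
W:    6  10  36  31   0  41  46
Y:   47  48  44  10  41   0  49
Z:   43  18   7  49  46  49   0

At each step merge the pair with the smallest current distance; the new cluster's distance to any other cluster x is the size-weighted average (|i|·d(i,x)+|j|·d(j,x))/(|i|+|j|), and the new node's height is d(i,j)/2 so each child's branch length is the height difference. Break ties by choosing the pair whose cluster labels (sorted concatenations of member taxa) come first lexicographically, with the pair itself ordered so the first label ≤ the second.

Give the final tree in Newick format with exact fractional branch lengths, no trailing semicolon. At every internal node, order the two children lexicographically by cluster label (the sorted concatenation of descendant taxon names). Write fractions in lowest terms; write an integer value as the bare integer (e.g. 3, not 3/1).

(((D:3,W:3):29/2,((G:29/4,(M:3/2,Q:3/2):23/4):61/12,Z:37/3):31/6):29/12,Y:239/12)

step 1: merge (M,Q) at d=3; branch lengths M→3/2, Q→3/2; new cluster MQ
  updated: d(D,MQ)=39, d(G,MQ)=29/2, d(MQ,W)=67/2, d(MQ,Y)=27, d(MQ,Z)=28
step 2: merge (D,W) at d=6; branch lengths D→3, W→3; new cluster DW
  updated: d(DW,G)=23, d(DW,MQ)=145/4, d(DW,Y)=44, d(DW,Z)=89/2
step 3: merge (G,MQ) at d=29/2; branch lengths G→29/4, MQ→23/4; new cluster GMQ
  updated: d(DW,GMQ)=191/6, d(GMQ,Y)=34, d(GMQ,Z)=74/3
step 4: merge (GMQ,Z) at d=74/3; branch lengths GMQ→61/12, Z→37/3; new cluster GMQZ
  updated: d(DW,GMQZ)=35, d(GMQZ,Y)=151/4
step 5: merge (DW,GMQZ) at d=35; branch lengths DW→29/2, GMQZ→31/6; new cluster DGMQWZ
  updated: d(DGMQWZ,Y)=239/6
step 6: merge (DGMQWZ,Y) at d=239/6; branch lengths DGMQWZ→29/12, Y→239/12; new cluster DGMQWYZ
final tree: (((D:3,W:3):29/2,((G:29/4,(M:3/2,Q:3/2):23/4):61/12,Z:37/3):31/6):29/12,Y:239/12)
total length: 977/12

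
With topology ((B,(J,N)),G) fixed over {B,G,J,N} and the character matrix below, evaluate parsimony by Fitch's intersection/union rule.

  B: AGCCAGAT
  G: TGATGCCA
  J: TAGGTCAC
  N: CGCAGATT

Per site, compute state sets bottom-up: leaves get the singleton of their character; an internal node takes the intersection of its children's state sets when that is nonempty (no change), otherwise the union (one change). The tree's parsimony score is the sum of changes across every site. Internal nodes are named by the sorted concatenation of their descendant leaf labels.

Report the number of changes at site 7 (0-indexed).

2

JN@0: {T} ∪ {C} = {C,T} (union, +1)
BJN@0: {A} ∪ {C,T} = {A,C,T} (union, +1)
BGJN@0: {A,C,T} ∩ {T} = {T} (intersection, +0)
JN@1: {A} ∪ {G} = {A,G} (union, +1)
BJN@1: {G} ∩ {A,G} = {G} (intersection, +0)
BGJN@1: {G} ∩ {G} = {G} (intersection, +0)
JN@2: {G} ∪ {C} = {C,G} (union, +1)
BJN@2: {C} ∩ {C,G} = {C} (intersection, +0)
BGJN@2: {C} ∪ {A} = {A,C} (union, +1)
JN@3: {G} ∪ {A} = {A,G} (union, +1)
BJN@3: {C} ∪ {A,G} = {A,C,G} (union, +1)
BGJN@3: {A,C,G} ∪ {T} = {A,C,G,T} (union, +1)
JN@4: {T} ∪ {G} = {G,T} (union, +1)
BJN@4: {A} ∪ {G,T} = {A,G,T} (union, +1)
BGJN@4: {A,G,T} ∩ {G} = {G} (intersection, +0)
JN@5: {C} ∪ {A} = {A,C} (union, +1)
BJN@5: {G} ∪ {A,C} = {A,C,G} (union, +1)
BGJN@5: {A,C,G} ∩ {C} = {C} (intersection, +0)
JN@6: {A} ∪ {T} = {A,T} (union, +1)
BJN@6: {A} ∩ {A,T} = {A} (intersection, +0)
BGJN@6: {A} ∪ {C} = {A,C} (union, +1)
JN@7: {C} ∪ {T} = {C,T} (union, +1)
BJN@7: {T} ∩ {C,T} = {T} (intersection, +0)
BGJN@7: {T} ∪ {A} = {A,T} (union, +1)
per-site changes: [2, 1, 2, 3, 2, 2, 2, 2]; total = 16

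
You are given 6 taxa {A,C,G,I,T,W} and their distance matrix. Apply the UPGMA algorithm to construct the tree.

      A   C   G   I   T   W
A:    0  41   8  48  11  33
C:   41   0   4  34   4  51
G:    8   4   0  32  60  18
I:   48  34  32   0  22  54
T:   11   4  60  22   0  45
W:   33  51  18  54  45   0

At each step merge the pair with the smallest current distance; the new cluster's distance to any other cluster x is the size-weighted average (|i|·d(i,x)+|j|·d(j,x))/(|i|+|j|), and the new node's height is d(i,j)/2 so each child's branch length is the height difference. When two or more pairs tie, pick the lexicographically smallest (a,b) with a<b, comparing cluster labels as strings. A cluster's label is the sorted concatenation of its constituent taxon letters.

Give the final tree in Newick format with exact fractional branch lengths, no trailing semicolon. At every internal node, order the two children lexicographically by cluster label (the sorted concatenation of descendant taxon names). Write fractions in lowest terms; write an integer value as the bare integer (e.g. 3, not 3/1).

1. join C+G (d=4) ⇒ CG; edges |C|=2, |G|=2
  updated: d(A,CG)=49/2, d(CG,I)=33, d(CG,T)=32, d(CG,W)=69/2
2. join A+T (d=11) ⇒ AT; edges |A|=11/2, |T|=11/2
  updated: d(AT,CG)=113/4, d(AT,I)=35, d(AT,W)=39
3. join AT+CG (d=113/4) ⇒ ACGT; edges |AT|=69/8, |CG|=97/8
  updated: d(ACGT,I)=34, d(ACGT,W)=147/4
4. join ACGT+I (d=34) ⇒ ACGIT; edges |ACGT|=23/8, |I|=17
  updated: d(ACGIT,W)=201/5
5. join ACGIT+W (d=201/5) ⇒ ACGITW; edges |ACGIT|=31/10, |W|=201/10
final tree: ((((A:11/2,T:11/2):69/8,(C:2,G:2):97/8):23/8,I:17):31/10,W:201/10)
total length: 3153/40

((((A:11/2,T:11/2):69/8,(C:2,G:2):97/8):23/8,I:17):31/10,W:201/10)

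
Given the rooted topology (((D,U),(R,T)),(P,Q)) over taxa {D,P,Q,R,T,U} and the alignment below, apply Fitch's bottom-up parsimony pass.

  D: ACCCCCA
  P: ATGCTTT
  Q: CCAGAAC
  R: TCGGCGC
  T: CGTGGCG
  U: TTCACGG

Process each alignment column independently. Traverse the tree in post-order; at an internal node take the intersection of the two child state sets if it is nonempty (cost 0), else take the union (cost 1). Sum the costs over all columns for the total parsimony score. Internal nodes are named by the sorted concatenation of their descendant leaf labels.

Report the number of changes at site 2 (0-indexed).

[col 0] DU: children D:{A}, U:{T} ∪→ {A,T}; cost 1
[col 0] RT: children R:{T}, T:{C} ∪→ {C,T}; cost 1
[col 0] DRTU: children DU:{A,T}, RT:{C,T} ∩→ {T}; cost 0
[col 0] PQ: children P:{A}, Q:{C} ∪→ {A,C}; cost 1
[col 0] DPQRTU: children DRTU:{T}, PQ:{A,C} ∪→ {A,C,T}; cost 1
[col 1] DU: children D:{C}, U:{T} ∪→ {C,T}; cost 1
[col 1] RT: children R:{C}, T:{G} ∪→ {C,G}; cost 1
[col 1] DRTU: children DU:{C,T}, RT:{C,G} ∩→ {C}; cost 0
[col 1] PQ: children P:{T}, Q:{C} ∪→ {C,T}; cost 1
[col 1] DPQRTU: children DRTU:{C}, PQ:{C,T} ∩→ {C}; cost 0
[col 2] DU: children D:{C}, U:{C} ∩→ {C}; cost 0
[col 2] RT: children R:{G}, T:{T} ∪→ {G,T}; cost 1
[col 2] DRTU: children DU:{C}, RT:{G,T} ∪→ {C,G,T}; cost 1
[col 2] PQ: children P:{G}, Q:{A} ∪→ {A,G}; cost 1
[col 2] DPQRTU: children DRTU:{C,G,T}, PQ:{A,G} ∩→ {G}; cost 0
[col 3] DU: children D:{C}, U:{A} ∪→ {A,C}; cost 1
[col 3] RT: children R:{G}, T:{G} ∩→ {G}; cost 0
[col 3] DRTU: children DU:{A,C}, RT:{G} ∪→ {A,C,G}; cost 1
[col 3] PQ: children P:{C}, Q:{G} ∪→ {C,G}; cost 1
[col 3] DPQRTU: children DRTU:{A,C,G}, PQ:{C,G} ∩→ {C,G}; cost 0
[col 4] DU: children D:{C}, U:{C} ∩→ {C}; cost 0
[col 4] RT: children R:{C}, T:{G} ∪→ {C,G}; cost 1
[col 4] DRTU: children DU:{C}, RT:{C,G} ∩→ {C}; cost 0
[col 4] PQ: children P:{T}, Q:{A} ∪→ {A,T}; cost 1
[col 4] DPQRTU: children DRTU:{C}, PQ:{A,T} ∪→ {A,C,T}; cost 1
[col 5] DU: children D:{C}, U:{G} ∪→ {C,G}; cost 1
[col 5] RT: children R:{G}, T:{C} ∪→ {C,G}; cost 1
[col 5] DRTU: children DU:{C,G}, RT:{C,G} ∩→ {C,G}; cost 0
[col 5] PQ: children P:{T}, Q:{A} ∪→ {A,T}; cost 1
[col 5] DPQRTU: children DRTU:{C,G}, PQ:{A,T} ∪→ {A,C,G,T}; cost 1
[col 6] DU: children D:{A}, U:{G} ∪→ {A,G}; cost 1
[col 6] RT: children R:{C}, T:{G} ∪→ {C,G}; cost 1
[col 6] DRTU: children DU:{A,G}, RT:{C,G} ∩→ {G}; cost 0
[col 6] PQ: children P:{T}, Q:{C} ∪→ {C,T}; cost 1
[col 6] DPQRTU: children DRTU:{G}, PQ:{C,T} ∪→ {C,G,T}; cost 1
per-site changes: [4, 3, 3, 3, 3, 4, 4]; total = 24

3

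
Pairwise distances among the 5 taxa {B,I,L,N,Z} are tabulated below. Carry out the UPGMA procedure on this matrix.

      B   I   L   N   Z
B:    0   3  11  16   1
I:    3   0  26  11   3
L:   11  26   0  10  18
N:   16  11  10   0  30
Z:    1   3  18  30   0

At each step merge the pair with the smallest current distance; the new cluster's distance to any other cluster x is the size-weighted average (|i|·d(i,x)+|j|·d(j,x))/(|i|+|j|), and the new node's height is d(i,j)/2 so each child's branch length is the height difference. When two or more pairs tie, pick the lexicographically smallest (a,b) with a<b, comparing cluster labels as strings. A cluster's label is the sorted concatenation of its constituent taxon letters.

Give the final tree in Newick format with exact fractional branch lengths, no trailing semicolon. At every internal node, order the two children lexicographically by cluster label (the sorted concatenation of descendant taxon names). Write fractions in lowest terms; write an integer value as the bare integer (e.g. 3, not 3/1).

iteration 1: select B,Z (d=1); attach at lengths (1/2, 1/2); label the merged cluster BZ
  updated: d(BZ,I)=3, d(BZ,L)=29/2, d(BZ,N)=23
iteration 2: select BZ,I (d=3); attach at lengths (1, 3/2); label the merged cluster BIZ
  updated: d(BIZ,L)=55/3, d(BIZ,N)=19
iteration 3: select L,N (d=10); attach at lengths (5, 5); label the merged cluster LN
  updated: d(BIZ,LN)=56/3
iteration 4: select BIZ,LN (d=56/3); attach at lengths (47/6, 13/3); label the merged cluster BILNZ
final tree: (((B:1/2,Z:1/2):1,I:3/2):47/6,(L:5,N:5):13/3)
total length: 77/3

(((B:1/2,Z:1/2):1,I:3/2):47/6,(L:5,N:5):13/3)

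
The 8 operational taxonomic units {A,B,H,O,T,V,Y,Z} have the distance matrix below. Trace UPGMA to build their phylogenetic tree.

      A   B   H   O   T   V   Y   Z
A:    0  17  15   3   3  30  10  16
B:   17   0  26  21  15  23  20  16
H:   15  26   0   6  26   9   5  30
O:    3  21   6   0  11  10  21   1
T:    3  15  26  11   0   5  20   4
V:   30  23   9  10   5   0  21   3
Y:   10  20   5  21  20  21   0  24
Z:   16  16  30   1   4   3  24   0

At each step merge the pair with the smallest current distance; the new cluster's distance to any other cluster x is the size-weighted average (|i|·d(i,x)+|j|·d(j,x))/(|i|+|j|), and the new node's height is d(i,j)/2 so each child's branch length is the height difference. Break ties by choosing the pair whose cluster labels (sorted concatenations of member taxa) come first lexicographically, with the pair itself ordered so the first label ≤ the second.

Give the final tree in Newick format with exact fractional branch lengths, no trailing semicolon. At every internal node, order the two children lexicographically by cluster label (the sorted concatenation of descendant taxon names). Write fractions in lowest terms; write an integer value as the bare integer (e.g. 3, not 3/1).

((((A:3/2,T:3/2):17/4,((O:1/2,Z:1/2):11/4,V:13/4):5/2):67/20,(H:5/2,Y:5/2):33/5):53/70,B:69/7)

iteration 1: select O,Z (d=1); attach at lengths (1/2, 1/2); label the merged cluster OZ
  updated: d(A,OZ)=19/2, d(B,OZ)=37/2, d(H,OZ)=18, d(OZ,T)=15/2, d(OZ,V)=13/2, d(OZ,Y)=45/2
iteration 2: select A,T (d=3); attach at lengths (3/2, 3/2); label the merged cluster AT
  updated: d(AT,B)=16, d(AT,H)=41/2, d(AT,OZ)=17/2, d(AT,V)=35/2, d(AT,Y)=15
iteration 3: select H,Y (d=5); attach at lengths (5/2, 5/2); label the merged cluster HY
  updated: d(AT,HY)=71/4, d(B,HY)=23, d(HY,OZ)=81/4, d(HY,V)=15
iteration 4: select OZ,V (d=13/2); attach at lengths (11/4, 13/4); label the merged cluster OVZ
  updated: d(AT,OVZ)=23/2, d(B,OVZ)=20, d(HY,OVZ)=37/2
iteration 5: select AT,OVZ (d=23/2); attach at lengths (17/4, 5/2); label the merged cluster AOTVZ
  updated: d(AOTVZ,B)=92/5, d(AOTVZ,HY)=91/5
iteration 6: select AOTVZ,HY (d=91/5); attach at lengths (67/20, 33/5); label the merged cluster AHOTVYZ
  updated: d(AHOTVYZ,B)=138/7
iteration 7: select AHOTVYZ,B (d=138/7); attach at lengths (53/70, 69/7); label the merged cluster ABHOTVYZ
final tree: ((((A:3/2,T:3/2):17/4,((O:1/2,Z:1/2):11/4,V:13/4):5/2):67/20,(H:5/2,Y:5/2):33/5):53/70,B:69/7)
total length: 1481/35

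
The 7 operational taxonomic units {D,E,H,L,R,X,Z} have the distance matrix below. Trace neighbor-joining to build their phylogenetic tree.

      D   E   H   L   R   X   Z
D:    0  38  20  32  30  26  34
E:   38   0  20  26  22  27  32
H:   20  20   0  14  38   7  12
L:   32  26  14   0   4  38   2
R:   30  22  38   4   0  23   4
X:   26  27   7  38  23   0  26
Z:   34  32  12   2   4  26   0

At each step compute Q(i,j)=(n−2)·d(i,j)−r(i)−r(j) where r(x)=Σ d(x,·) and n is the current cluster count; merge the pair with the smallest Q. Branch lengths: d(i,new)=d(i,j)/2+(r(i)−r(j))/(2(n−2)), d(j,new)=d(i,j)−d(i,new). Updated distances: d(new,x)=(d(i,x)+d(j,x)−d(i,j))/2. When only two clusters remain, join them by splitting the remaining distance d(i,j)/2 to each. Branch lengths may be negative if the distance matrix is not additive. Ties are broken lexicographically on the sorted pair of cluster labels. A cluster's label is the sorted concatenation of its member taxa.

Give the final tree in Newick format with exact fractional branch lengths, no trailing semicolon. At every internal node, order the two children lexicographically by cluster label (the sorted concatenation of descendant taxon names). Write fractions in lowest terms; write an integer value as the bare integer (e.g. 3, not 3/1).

(((((D:127/8,(H:-1/10,X:71/10):29/8):29/6,E:173/12):79/8,R:7/8):17/8,L:9/16):23/32,Z:23/32)

iteration 1: select H,X (d=7, Q=-223); attach at lengths (-1/10, 71/10); label the merged cluster HX
  updated: d(D,HX)=39/2, d(E,HX)=20, d(HX,L)=45/2, d(HX,R)=27, d(HX,Z)=31/2
iteration 2: select D,HX (d=39/2, Q=-180); attach at lengths (127/8, 29/8); label the merged cluster DHX
  updated: d(DHX,E)=77/4, d(DHX,L)=35/2, d(DHX,R)=75/4, d(DHX,Z)=15
iteration 3: select DHX,E (d=77/4, Q=-112); attach at lengths (29/6, 173/12); label the merged cluster DEHX
  updated: d(DEHX,L)=97/8, d(DEHX,R)=43/4, d(DEHX,Z)=111/8
iteration 4: select DEHX,R (d=43/4, Q=-34); attach at lengths (79/8, 7/8); label the merged cluster DEHRX
  updated: d(DEHRX,L)=43/16, d(DEHRX,Z)=57/16
iteration 5: select DEHRX,L (d=43/16, Q=-33/4); attach at lengths (17/8, 9/16); label the merged cluster DEHLRX
  updated: d(DEHLRX,Z)=23/16
iteration 6: select DEHLRX,Z (d=23/16); attach at lengths (23/32, 23/32); label the merged cluster DEHLRXZ
final tree: (((((D:127/8,(H:-1/10,X:71/10):29/8):29/6,E:173/12):79/8,R:7/8):17/8,L:9/16):23/32,Z:23/32)
total length: 485/8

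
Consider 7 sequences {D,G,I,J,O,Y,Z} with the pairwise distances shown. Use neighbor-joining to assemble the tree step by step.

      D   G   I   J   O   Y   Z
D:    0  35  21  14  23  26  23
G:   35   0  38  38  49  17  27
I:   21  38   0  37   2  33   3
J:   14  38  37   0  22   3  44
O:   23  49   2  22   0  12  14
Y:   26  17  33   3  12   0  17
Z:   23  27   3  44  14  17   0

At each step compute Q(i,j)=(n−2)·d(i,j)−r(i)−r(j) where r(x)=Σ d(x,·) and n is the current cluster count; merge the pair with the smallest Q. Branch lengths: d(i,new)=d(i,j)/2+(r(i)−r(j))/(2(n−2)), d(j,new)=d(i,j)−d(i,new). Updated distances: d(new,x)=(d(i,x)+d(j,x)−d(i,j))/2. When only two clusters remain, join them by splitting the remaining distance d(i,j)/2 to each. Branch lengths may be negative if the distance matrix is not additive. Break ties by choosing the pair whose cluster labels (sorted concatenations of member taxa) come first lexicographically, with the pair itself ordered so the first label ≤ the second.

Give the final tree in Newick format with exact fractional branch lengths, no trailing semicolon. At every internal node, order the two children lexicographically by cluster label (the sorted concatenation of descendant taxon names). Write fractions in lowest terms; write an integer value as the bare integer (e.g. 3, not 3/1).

((((D:205/24,(G:313/16,(J:13/2,Y:-7/2):103/16):125/24):73/8,Z:3):9/2,I:-25/16):57/32,O:57/32)

iteration 1: select J,Y (d=3, Q=-251); attach at lengths (13/2, -7/2); label the merged cluster JY
  updated: d(D,JY)=37/2, d(G,JY)=26, d(I,JY)=67/2, d(JY,O)=31/2, d(JY,Z)=29
iteration 2: select G,JY (d=26, Q=-387/2); attach at lengths (313/16, 103/16); label the merged cluster GJY
  updated: d(D,GJY)=55/4, d(GJY,I)=91/4, d(GJY,O)=77/4, d(GJY,Z)=15
iteration 3: select D,GJY (d=55/4, Q=-441/4); attach at lengths (205/24, 125/24); label the merged cluster DGJY
  updated: d(DGJY,I)=15, d(DGJY,O)=57/4, d(DGJY,Z)=97/8
iteration 4: select DGJY,Z (d=97/8, Q=-185/4); attach at lengths (73/8, 3); label the merged cluster DGJYZ
  updated: d(DGJYZ,I)=47/16, d(DGJYZ,O)=129/16
iteration 5: select DGJYZ,I (d=47/16, Q=-13); attach at lengths (9/2, -25/16); label the merged cluster DGIJYZ
  updated: d(DGIJYZ,O)=57/16
iteration 6: select DGIJYZ,O (d=57/16); attach at lengths (57/32, 57/32); label the merged cluster DGIJOYZ
final tree: ((((D:205/24,(G:313/16,(J:13/2,Y:-7/2):103/16):125/24):73/8,Z:3):9/2,I:-25/16):57/32,O:57/32)
total length: 491/8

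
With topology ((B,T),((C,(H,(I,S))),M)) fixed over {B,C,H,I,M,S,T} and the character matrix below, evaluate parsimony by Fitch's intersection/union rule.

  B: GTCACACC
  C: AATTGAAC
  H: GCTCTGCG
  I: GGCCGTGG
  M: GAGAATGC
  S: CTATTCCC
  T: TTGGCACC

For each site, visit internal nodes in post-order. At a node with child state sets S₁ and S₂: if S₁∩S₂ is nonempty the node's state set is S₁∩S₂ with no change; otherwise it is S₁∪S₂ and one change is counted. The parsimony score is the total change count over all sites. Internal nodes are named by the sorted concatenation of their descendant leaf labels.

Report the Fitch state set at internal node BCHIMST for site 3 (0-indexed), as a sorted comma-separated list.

A

[col 0] BT: children B:{G}, T:{T} ∪→ {G,T}; cost 1
[col 0] IS: children I:{G}, S:{C} ∪→ {C,G}; cost 1
[col 0] HIS: children H:{G}, IS:{C,G} ∩→ {G}; cost 0
[col 0] CHIS: children C:{A}, HIS:{G} ∪→ {A,G}; cost 1
[col 0] CHIMS: children CHIS:{A,G}, M:{G} ∩→ {G}; cost 0
[col 0] BCHIMST: children BT:{G,T}, CHIMS:{G} ∩→ {G}; cost 0
[col 1] BT: children B:{T}, T:{T} ∩→ {T}; cost 0
[col 1] IS: children I:{G}, S:{T} ∪→ {G,T}; cost 1
[col 1] HIS: children H:{C}, IS:{G,T} ∪→ {C,G,T}; cost 1
[col 1] CHIS: children C:{A}, HIS:{C,G,T} ∪→ {A,C,G,T}; cost 1
[col 1] CHIMS: children CHIS:{A,C,G,T}, M:{A} ∩→ {A}; cost 0
[col 1] BCHIMST: children BT:{T}, CHIMS:{A} ∪→ {A,T}; cost 1
[col 2] BT: children B:{C}, T:{G} ∪→ {C,G}; cost 1
[col 2] IS: children I:{C}, S:{A} ∪→ {A,C}; cost 1
[col 2] HIS: children H:{T}, IS:{A,C} ∪→ {A,C,T}; cost 1
[col 2] CHIS: children C:{T}, HIS:{A,C,T} ∩→ {T}; cost 0
[col 2] CHIMS: children CHIS:{T}, M:{G} ∪→ {G,T}; cost 1
[col 2] BCHIMST: children BT:{C,G}, CHIMS:{G,T} ∩→ {G}; cost 0
[col 3] BT: children B:{A}, T:{G} ∪→ {A,G}; cost 1
[col 3] IS: children I:{C}, S:{T} ∪→ {C,T}; cost 1
[col 3] HIS: children H:{C}, IS:{C,T} ∩→ {C}; cost 0
[col 3] CHIS: children C:{T}, HIS:{C} ∪→ {C,T}; cost 1
[col 3] CHIMS: children CHIS:{C,T}, M:{A} ∪→ {A,C,T}; cost 1
[col 3] BCHIMST: children BT:{A,G}, CHIMS:{A,C,T} ∩→ {A}; cost 0
[col 4] BT: children B:{C}, T:{C} ∩→ {C}; cost 0
[col 4] IS: children I:{G}, S:{T} ∪→ {G,T}; cost 1
[col 4] HIS: children H:{T}, IS:{G,T} ∩→ {T}; cost 0
[col 4] CHIS: children C:{G}, HIS:{T} ∪→ {G,T}; cost 1
[col 4] CHIMS: children CHIS:{G,T}, M:{A} ∪→ {A,G,T}; cost 1
[col 4] BCHIMST: children BT:{C}, CHIMS:{A,G,T} ∪→ {A,C,G,T}; cost 1
[col 5] BT: children B:{A}, T:{A} ∩→ {A}; cost 0
[col 5] IS: children I:{T}, S:{C} ∪→ {C,T}; cost 1
[col 5] HIS: children H:{G}, IS:{C,T} ∪→ {C,G,T}; cost 1
[col 5] CHIS: children C:{A}, HIS:{C,G,T} ∪→ {A,C,G,T}; cost 1
[col 5] CHIMS: children CHIS:{A,C,G,T}, M:{T} ∩→ {T}; cost 0
[col 5] BCHIMST: children BT:{A}, CHIMS:{T} ∪→ {A,T}; cost 1
[col 6] BT: children B:{C}, T:{C} ∩→ {C}; cost 0
[col 6] IS: children I:{G}, S:{C} ∪→ {C,G}; cost 1
[col 6] HIS: children H:{C}, IS:{C,G} ∩→ {C}; cost 0
[col 6] CHIS: children C:{A}, HIS:{C} ∪→ {A,C}; cost 1
[col 6] CHIMS: children CHIS:{A,C}, M:{G} ∪→ {A,C,G}; cost 1
[col 6] BCHIMST: children BT:{C}, CHIMS:{A,C,G} ∩→ {C}; cost 0
[col 7] BT: children B:{C}, T:{C} ∩→ {C}; cost 0
[col 7] IS: children I:{G}, S:{C} ∪→ {C,G}; cost 1
[col 7] HIS: children H:{G}, IS:{C,G} ∩→ {G}; cost 0
[col 7] CHIS: children C:{C}, HIS:{G} ∪→ {C,G}; cost 1
[col 7] CHIMS: children CHIS:{C,G}, M:{C} ∩→ {C}; cost 0
[col 7] BCHIMST: children BT:{C}, CHIMS:{C} ∩→ {C}; cost 0
per-site changes: [3, 4, 4, 4, 4, 4, 3, 2]; total = 28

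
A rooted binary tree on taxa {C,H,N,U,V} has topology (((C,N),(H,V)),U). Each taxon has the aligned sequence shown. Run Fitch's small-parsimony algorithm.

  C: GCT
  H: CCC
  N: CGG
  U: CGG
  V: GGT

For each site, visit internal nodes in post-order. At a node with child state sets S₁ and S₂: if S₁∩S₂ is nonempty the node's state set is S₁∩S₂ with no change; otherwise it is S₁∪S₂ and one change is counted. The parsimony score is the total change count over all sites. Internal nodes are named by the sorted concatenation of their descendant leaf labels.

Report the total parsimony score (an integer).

7

[col 0] CN: children C:{G}, N:{C} ∪→ {C,G}; cost 1
[col 0] HV: children H:{C}, V:{G} ∪→ {C,G}; cost 1
[col 0] CHNV: children CN:{C,G}, HV:{C,G} ∩→ {C,G}; cost 0
[col 0] CHNUV: children CHNV:{C,G}, U:{C} ∩→ {C}; cost 0
[col 1] CN: children C:{C}, N:{G} ∪→ {C,G}; cost 1
[col 1] HV: children H:{C}, V:{G} ∪→ {C,G}; cost 1
[col 1] CHNV: children CN:{C,G}, HV:{C,G} ∩→ {C,G}; cost 0
[col 1] CHNUV: children CHNV:{C,G}, U:{G} ∩→ {G}; cost 0
[col 2] CN: children C:{T}, N:{G} ∪→ {G,T}; cost 1
[col 2] HV: children H:{C}, V:{T} ∪→ {C,T}; cost 1
[col 2] CHNV: children CN:{G,T}, HV:{C,T} ∩→ {T}; cost 0
[col 2] CHNUV: children CHNV:{T}, U:{G} ∪→ {G,T}; cost 1
per-site changes: [2, 2, 3]; total = 7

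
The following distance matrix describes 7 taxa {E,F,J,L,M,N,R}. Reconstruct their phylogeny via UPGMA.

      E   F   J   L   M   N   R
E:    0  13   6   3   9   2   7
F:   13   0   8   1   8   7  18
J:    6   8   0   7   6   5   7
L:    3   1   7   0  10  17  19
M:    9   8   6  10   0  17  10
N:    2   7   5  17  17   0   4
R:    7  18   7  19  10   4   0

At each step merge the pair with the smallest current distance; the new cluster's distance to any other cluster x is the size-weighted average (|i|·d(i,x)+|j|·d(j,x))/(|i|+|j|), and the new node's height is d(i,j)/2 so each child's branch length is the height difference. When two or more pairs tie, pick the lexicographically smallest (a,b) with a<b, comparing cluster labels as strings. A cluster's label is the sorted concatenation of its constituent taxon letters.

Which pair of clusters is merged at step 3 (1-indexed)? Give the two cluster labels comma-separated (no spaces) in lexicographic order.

iteration 1: select F,L (d=1); attach at lengths (1/2, 1/2); label the merged cluster FL
  updated: d(E,FL)=8, d(FL,J)=15/2, d(FL,M)=9, d(FL,N)=12, d(FL,R)=37/2
iteration 2: select E,N (d=2); attach at lengths (1, 1); label the merged cluster EN
  updated: d(EN,FL)=10, d(EN,J)=11/2, d(EN,M)=13, d(EN,R)=11/2
iteration 3: select EN,J (d=11/2); attach at lengths (7/4, 11/4); label the merged cluster EJN
  updated: d(EJN,FL)=55/6, d(EJN,M)=32/3, d(EJN,R)=6
iteration 4: select EJN,R (d=6); attach at lengths (1/4, 3); label the merged cluster EJNR
  updated: d(EJNR,FL)=23/2, d(EJNR,M)=21/2
iteration 5: select FL,M (d=9); attach at lengths (4, 9/2); label the merged cluster FLM
  updated: d(EJNR,FLM)=67/6
iteration 6: select EJNR,FLM (d=67/6); attach at lengths (31/12, 13/12); label the merged cluster EFJLMNR
final tree: ((((E:1,N:1):7/4,J:11/4):1/4,R:3):31/12,((F:1/2,L:1/2):4,M:9/2):13/12)
total length: 275/12

EN,J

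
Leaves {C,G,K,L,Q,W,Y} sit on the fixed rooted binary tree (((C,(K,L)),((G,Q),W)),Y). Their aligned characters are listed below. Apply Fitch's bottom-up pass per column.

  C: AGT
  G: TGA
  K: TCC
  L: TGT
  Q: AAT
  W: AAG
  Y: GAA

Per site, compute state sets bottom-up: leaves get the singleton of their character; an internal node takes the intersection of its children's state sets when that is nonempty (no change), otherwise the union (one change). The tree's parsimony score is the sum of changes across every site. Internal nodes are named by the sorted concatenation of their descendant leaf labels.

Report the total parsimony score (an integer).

10

site 0, node KL: K={T} ∩ L={T} → {T} (+0)
site 0, node CKL: C={A} ∪ KL={T} → {A,T} (+1)
site 0, node GQ: G={T} ∪ Q={A} → {A,T} (+1)
site 0, node GQW: GQ={A,T} ∩ W={A} → {A} (+0)
site 0, node CGKLQW: CKL={A,T} ∩ GQW={A} → {A} (+0)
site 0, node CGKLQWY: CGKLQW={A} ∪ Y={G} → {A,G} (+1)
site 1, node KL: K={C} ∪ L={G} → {C,G} (+1)
site 1, node CKL: C={G} ∩ KL={C,G} → {G} (+0)
site 1, node GQ: G={G} ∪ Q={A} → {A,G} (+1)
site 1, node GQW: GQ={A,G} ∩ W={A} → {A} (+0)
site 1, node CGKLQW: CKL={G} ∪ GQW={A} → {A,G} (+1)
site 1, node CGKLQWY: CGKLQW={A,G} ∩ Y={A} → {A} (+0)
site 2, node KL: K={C} ∪ L={T} → {C,T} (+1)
site 2, node CKL: C={T} ∩ KL={C,T} → {T} (+0)
site 2, node GQ: G={A} ∪ Q={T} → {A,T} (+1)
site 2, node GQW: GQ={A,T} ∪ W={G} → {A,G,T} (+1)
site 2, node CGKLQW: CKL={T} ∩ GQW={A,G,T} → {T} (+0)
site 2, node CGKLQWY: CGKLQW={T} ∪ Y={A} → {A,T} (+1)
per-site changes: [3, 3, 4]; total = 10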